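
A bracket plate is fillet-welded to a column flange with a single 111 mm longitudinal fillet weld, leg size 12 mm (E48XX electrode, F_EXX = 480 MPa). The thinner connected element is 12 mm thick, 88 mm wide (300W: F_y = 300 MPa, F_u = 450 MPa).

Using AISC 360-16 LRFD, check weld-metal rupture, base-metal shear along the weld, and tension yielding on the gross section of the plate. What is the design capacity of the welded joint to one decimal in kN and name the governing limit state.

203.4 kN (weld metal governs)

Weld metal: throat = 0.707×12 = 8.484 mm, L = 111 mm. φR_n = 0.75 × 0.6 × 480 × 8.484 × 111 = 203.4 kN.
Base metal shear (12 mm plate): yield φR_n = 1.0×0.6×300×12×111 = 239.8 kN; rupture φR_n = 0.75×0.6×450×12×111 = 269.7 kN; take 239.8 kN (yield).
Tension yield (gross): A_g = 88×12 = 1056 mm². φR_n = 0.90 × 300 × 1056 = 285.1 kN.
Governing: min(203.4, 239.8, 285.1) = 203.4 kN → weld metal.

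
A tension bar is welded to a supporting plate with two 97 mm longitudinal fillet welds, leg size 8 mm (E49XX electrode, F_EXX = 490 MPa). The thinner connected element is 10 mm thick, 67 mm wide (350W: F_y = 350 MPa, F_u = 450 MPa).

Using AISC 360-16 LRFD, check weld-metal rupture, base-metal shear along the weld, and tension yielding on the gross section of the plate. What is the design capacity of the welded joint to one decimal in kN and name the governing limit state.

211.1 kN (gross-section yield governs)

Weld metal: throat = 0.707×8 = 5.656 mm, L = 2×97 = 194 mm. φR_n = 0.75 × 0.6 × 490 × 5.656 × 194 = 241.9 kN.
Base metal shear (10 mm plate): yield φR_n = 1.0×0.6×350×10×194 = 407.4 kN; rupture φR_n = 0.75×0.6×450×10×194 = 392.9 kN; take 392.9 kN (rupture).
Tension yield (gross): A_g = 67×10 = 670 mm². φR_n = 0.90 × 350 × 670 = 211.1 kN.
Governing: min(241.9, 392.9, 211.1) = 211.1 kN → gross-section yield.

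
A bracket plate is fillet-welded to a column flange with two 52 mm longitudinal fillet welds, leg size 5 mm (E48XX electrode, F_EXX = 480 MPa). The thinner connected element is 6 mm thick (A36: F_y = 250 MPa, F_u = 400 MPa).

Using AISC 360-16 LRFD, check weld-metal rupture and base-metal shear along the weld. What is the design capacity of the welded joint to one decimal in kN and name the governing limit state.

79.4 kN (weld metal governs)

Weld metal: throat = 0.707×5 = 3.535 mm, L = 2×52 = 104 mm. φR_n = 0.75 × 0.6 × 480 × 3.535 × 104 = 79.4 kN.
Base metal shear (6 mm plate): yield φR_n = 1.0×0.6×250×6×104 = 93.6 kN; rupture φR_n = 0.75×0.6×400×6×104 = 112.3 kN; take 93.6 kN (yield).
Governing: min(79.4, 93.6) = 79.4 kN → weld metal.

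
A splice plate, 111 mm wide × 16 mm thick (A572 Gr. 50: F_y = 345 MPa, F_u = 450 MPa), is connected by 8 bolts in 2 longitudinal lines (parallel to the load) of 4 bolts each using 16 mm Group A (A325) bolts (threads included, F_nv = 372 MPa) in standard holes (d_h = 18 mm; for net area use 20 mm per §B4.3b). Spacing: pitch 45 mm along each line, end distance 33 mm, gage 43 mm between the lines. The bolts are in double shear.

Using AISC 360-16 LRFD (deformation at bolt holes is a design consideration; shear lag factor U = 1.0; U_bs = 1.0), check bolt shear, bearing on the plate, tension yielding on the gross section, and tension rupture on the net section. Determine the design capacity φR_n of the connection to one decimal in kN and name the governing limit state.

383.4 kN (net-section rupture governs)

Bolt shear: A_b = π(16)²/4 = 201.06 mm². φR_n = 0.75 × 372 × 201.06 × 8 × 2 = 897.5 kN.
Bearing (16 mm plate, F_u = 450 MPa): end bolts L_c = 33 − 18/2 = 24, R_n = min(1.2×24×16×450, 2.4×16×16×450) = 207.36 kN/bolt; interior L_c = 45 − 18 = 27, R_n = 233.28 kN/bolt. φR_n = 0.75 × (2×207.36 + 6×233.28) = 1360.8 kN.
Tension yield (gross): A_g = 111×16 = 1776 mm². φR_n = 0.90 × 345 × 1776 = 551.4 kN.
Tension rupture (net): A_n = (111 − 2×20)×16 = 1136 mm² (U = 1.0, A_e = A_n). φR_n = 0.75 × 450 × 1136 = 383.4 kN.
Governing: min(897.5, 1360.8, 551.4, 383.4) = 383.4 kN → net-section rupture.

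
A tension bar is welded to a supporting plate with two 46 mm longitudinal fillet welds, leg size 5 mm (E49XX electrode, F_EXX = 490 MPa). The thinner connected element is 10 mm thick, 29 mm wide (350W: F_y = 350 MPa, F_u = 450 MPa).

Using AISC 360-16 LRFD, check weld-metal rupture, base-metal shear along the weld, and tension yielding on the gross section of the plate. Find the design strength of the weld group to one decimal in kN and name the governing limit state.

Weld metal: throat = 0.707×5 = 3.535 mm, L = 2×46 = 92 mm. φR_n = 0.75 × 0.6 × 490 × 3.535 × 92 = 71.7 kN.
Base metal shear (10 mm plate): yield φR_n = 1.0×0.6×350×10×92 = 193.2 kN; rupture φR_n = 0.75×0.6×450×10×92 = 186.3 kN; take 186.3 kN (rupture).
Tension yield (gross): A_g = 29×10 = 290 mm². φR_n = 0.90 × 350 × 290 = 91.4 kN.
Governing: min(71.7, 186.3, 91.4) = 71.7 kN → weld metal.

71.7 kN (weld metal governs)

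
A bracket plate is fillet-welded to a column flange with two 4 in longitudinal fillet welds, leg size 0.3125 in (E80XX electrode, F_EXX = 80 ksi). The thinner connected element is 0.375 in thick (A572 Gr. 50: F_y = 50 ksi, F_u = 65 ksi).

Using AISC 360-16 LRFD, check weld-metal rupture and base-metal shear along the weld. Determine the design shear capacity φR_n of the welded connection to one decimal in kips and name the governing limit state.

Weld metal: throat = 0.707×0.3125 = 0.22094 in, L = 2×4 = 8 in. φR_n = 0.75 × 0.6 × 80 × 0.22094 × 8 = 63.6 kips.
Base metal shear (0.375 in plate): yield φR_n = 1.0×0.6×50×0.375×8 = 90.0 kips; rupture φR_n = 0.75×0.6×65×0.375×8 = 87.8 kips; take 87.8 kips (rupture).
Governing: min(63.6, 87.8) = 63.6 kips → weld metal.

63.6 kips (weld metal governs)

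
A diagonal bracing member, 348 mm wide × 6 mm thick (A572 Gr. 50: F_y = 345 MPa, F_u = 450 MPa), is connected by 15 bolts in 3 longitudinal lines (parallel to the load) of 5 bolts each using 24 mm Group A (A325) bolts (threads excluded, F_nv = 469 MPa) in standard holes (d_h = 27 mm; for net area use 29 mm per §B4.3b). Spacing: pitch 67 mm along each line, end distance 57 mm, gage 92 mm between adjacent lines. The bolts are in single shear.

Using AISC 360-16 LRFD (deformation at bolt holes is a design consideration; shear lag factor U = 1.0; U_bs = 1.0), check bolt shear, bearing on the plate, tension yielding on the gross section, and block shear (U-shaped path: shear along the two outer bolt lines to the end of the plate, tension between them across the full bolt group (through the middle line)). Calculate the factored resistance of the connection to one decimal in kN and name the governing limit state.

648.3 kN (gross-section yield governs)

Bolt shear: A_b = π(24)²/4 = 452.39 mm². φR_n = 0.75 × 469 × 452.39 × 15 × 1 = 2386.9 kN.
Bearing (6 mm plate, F_u = 450 MPa): end bolts L_c = 57 − 27/2 = 43.5, R_n = min(1.2×43.5×6×450, 2.4×24×6×450) = 140.94 kN/bolt; interior L_c = 67 − 27 = 40, R_n = 129.6 kN/bolt. φR_n = 0.75 × (3×140.94 + 12×129.6) = 1483.5 kN.
Tension yield (gross): A_g = 348×6 = 2088 mm². φR_n = 0.90 × 345 × 2088 = 648.3 kN.
Block shear: shear path 2×[57+4×67] = 2×325 mm, A_gv = 3900, A_nv = 2×(325 − 4.5×29)×6 = 2334 mm²; tension across gage: (184 − 2×29)×6 = 756 mm². R_n = min(0.6×450×2334, 0.6×345×3900) + 1.0×450×756 = min(630.18, 807.3) + 340.2 = 970.38 kN. φR_n = 0.75 × 970.38 = 727.8 kN.
Governing: min(2386.9, 1483.5, 648.3, 727.8) = 648.3 kN → gross-section yield.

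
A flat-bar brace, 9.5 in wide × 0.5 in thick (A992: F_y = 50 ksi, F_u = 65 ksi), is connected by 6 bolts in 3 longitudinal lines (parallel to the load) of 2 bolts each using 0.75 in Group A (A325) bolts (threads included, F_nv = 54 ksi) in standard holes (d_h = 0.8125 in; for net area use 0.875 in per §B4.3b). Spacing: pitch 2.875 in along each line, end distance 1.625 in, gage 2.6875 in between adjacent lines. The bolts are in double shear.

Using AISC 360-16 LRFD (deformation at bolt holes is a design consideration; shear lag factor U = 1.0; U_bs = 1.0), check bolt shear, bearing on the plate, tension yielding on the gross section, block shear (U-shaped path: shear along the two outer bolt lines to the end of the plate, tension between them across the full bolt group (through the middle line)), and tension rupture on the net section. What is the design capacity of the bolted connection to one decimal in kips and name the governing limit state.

Bolt shear: A_b = π(0.75)²/4 = 0.44179 in². φR_n = 0.75 × 54 × 0.44179 × 6 × 2 = 214.7 kips.
Bearing (0.5 in plate, F_u = 65 ksi): end bolts L_c = 1.625 − 0.8125/2 = 1.21875, R_n = min(1.2×1.21875×0.5×65, 2.4×0.75×0.5×65) = 47.531 kips/bolt; interior L_c = 2.875 − 0.8125 = 2.0625, R_n = 58.5 kips/bolt. φR_n = 0.75 × (3×47.531 + 3×58.5) = 238.6 kips.
Tension yield (gross): A_g = 9.5×0.5 = 4.75 in². φR_n = 0.90 × 50 × 4.75 = 213.8 kips.
Block shear: shear path 2×[1.625+1×2.875] = 2×4.5 in, A_gv = 4.5, A_nv = 2×(4.5 − 1.5×0.875)×0.5 = 3.1875 in²; tension across gage: (5.375 − 2×0.875)×0.5 = 1.8125 in². R_n = min(0.6×65×3.1875, 0.6×50×4.5) + 1.0×65×1.8125 = min(124.31, 135) + 117.81 = 242.12 kips. φR_n = 0.75 × 242.12 = 181.6 kips.
Tension rupture (net): A_n = (9.5 − 3×0.875)×0.5 = 3.4375 in² (U = 1.0, A_e = A_n). φR_n = 0.75 × 65 × 3.4375 = 167.6 kips.
Governing: min(214.7, 238.6, 213.8, 181.6, 167.6) = 167.6 kips → net-section rupture.

167.6 kips (net-section rupture governs)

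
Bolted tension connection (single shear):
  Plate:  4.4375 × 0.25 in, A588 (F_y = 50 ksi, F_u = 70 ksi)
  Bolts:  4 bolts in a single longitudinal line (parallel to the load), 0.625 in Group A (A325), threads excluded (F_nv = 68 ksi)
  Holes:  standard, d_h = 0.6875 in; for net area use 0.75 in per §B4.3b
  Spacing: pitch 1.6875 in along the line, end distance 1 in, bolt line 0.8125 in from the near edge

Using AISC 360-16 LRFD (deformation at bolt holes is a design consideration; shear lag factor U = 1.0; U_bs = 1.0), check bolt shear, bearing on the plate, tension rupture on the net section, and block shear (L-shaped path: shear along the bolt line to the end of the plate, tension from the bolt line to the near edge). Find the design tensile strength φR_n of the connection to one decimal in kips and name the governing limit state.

32.8 kips (block shear governs)

Bolt shear: A_b = π(0.625)²/4 = 0.3068 in². φR_n = 0.75 × 68 × 0.3068 × 4 × 1 = 62.6 kips.
Bearing (0.25 in plate, F_u = 70 ksi): end bolts L_c = 1 − 0.6875/2 = 0.65625, R_n = min(1.2×0.65625×0.25×70, 2.4×0.625×0.25×70) = 13.781 kips/bolt; interior L_c = 1.6875 − 0.6875 = 1, R_n = 21 kips/bolt. φR_n = 0.75 × (1×13.781 + 3×21) = 57.6 kips.
Tension rupture (net): A_n = (4.4375 − 1×0.75)×0.25 = 0.92188 in² (U = 1.0, A_e = A_n). φR_n = 0.75 × 70 × 0.92188 = 48.4 kips.
Block shear: shear path 1×[1+3×1.6875] = 1×6.0625 in, A_gv = 1.5156, A_nv = 1×(6.0625 − 3.5×0.75)×0.25 = 0.85938 in²; tension to near edge: (0.8125 − 0.5×0.75)×0.25 = 0.10938 in². R_n = min(0.6×70×0.85938, 0.6×50×1.5156) + 1.0×70×0.10938 = min(36.094, 45.468) + 7.6566 = 43.751 kips. φR_n = 0.75 × 43.751 = 32.8 kips.
Governing: min(62.6, 57.6, 48.4, 32.8) = 32.8 kips → block shear.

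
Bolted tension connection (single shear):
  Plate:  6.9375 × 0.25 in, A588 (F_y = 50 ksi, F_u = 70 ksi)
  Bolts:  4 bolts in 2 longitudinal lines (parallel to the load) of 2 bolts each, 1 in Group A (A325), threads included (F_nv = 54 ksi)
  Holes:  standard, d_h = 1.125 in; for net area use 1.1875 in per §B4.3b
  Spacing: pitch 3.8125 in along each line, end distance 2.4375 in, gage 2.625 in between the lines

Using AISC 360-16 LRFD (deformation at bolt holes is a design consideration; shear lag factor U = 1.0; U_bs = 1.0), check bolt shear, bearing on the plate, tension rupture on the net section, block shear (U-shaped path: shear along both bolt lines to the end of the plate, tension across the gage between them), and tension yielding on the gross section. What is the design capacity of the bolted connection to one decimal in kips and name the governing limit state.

Bolt shear: A_b = π(1)²/4 = 0.7854 in². φR_n = 0.75 × 54 × 0.7854 × 4 × 1 = 127.2 kips.
Bearing (0.25 in plate, F_u = 70 ksi): end bolts L_c = 2.4375 − 1.125/2 = 1.875, R_n = min(1.2×1.875×0.25×70, 2.4×1×0.25×70) = 39.375 kips/bolt; interior L_c = 3.8125 − 1.125 = 2.6875, R_n = 42 kips/bolt. φR_n = 0.75 × (2×39.375 + 2×42) = 122.1 kips.
Tension rupture (net): A_n = (6.9375 − 2×1.1875)×0.25 = 1.1406 in² (U = 1.0, A_e = A_n). φR_n = 0.75 × 70 × 1.1406 = 59.9 kips.
Block shear: shear path 2×[2.4375+1×3.8125] = 2×6.25 in, A_gv = 3.125, A_nv = 2×(6.25 − 1.5×1.1875)×0.25 = 2.2344 in²; tension across gage: (2.625 − 1×1.1875)×0.25 = 0.35938 in². R_n = min(0.6×70×2.2344, 0.6×50×3.125) + 1.0×70×0.35938 = min(93.845, 93.75) + 25.157 = 118.91 kips. φR_n = 0.75 × 118.91 = 89.2 kips.
Tension yield (gross): A_g = 6.9375×0.25 = 1.7344 in². φR_n = 0.90 × 50 × 1.7344 = 78.0 kips.
Governing: min(127.2, 122.1, 59.9, 89.2, 78.0) = 59.9 kips → net-section rupture.

59.9 kips (net-section rupture governs)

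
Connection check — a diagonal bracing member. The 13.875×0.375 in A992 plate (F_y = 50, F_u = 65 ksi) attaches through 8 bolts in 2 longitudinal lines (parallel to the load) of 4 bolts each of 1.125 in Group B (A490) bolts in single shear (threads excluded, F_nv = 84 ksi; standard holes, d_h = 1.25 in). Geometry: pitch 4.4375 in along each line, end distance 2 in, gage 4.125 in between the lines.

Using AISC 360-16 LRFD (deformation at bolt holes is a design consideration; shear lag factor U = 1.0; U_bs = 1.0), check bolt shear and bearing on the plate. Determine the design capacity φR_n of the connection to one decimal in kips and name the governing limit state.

Bolt shear: A_b = π(1.125)²/4 = 0.99402 in². φR_n = 0.75 × 84 × 0.99402 × 8 × 1 = 501.0 kips.
Bearing (0.375 in plate, F_u = 65 ksi): end bolts L_c = 2 − 1.25/2 = 1.375, R_n = min(1.2×1.375×0.375×65, 2.4×1.125×0.375×65) = 40.219 kips/bolt; interior L_c = 4.4375 − 1.25 = 3.1875, R_n = 65.813 kips/bolt. φR_n = 0.75 × (2×40.219 + 6×65.813) = 356.5 kips.
Governing: min(501.0, 356.5) = 356.5 kips → bearing.

356.5 kips (bearing governs)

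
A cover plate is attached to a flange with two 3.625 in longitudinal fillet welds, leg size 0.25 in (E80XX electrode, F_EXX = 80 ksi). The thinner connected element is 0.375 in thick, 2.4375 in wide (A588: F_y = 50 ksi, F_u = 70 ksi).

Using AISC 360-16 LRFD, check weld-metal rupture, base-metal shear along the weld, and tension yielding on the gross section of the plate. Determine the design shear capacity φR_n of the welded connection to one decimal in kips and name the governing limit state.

Weld metal: throat = 0.707×0.25 = 0.17675 in, L = 2×3.625 = 7.25 in. φR_n = 0.75 × 0.6 × 80 × 0.17675 × 7.25 = 46.1 kips.
Base metal shear (0.375 in plate): yield φR_n = 1.0×0.6×50×0.375×7.25 = 81.6 kips; rupture φR_n = 0.75×0.6×70×0.375×7.25 = 85.6 kips; take 81.6 kips (yield).
Tension yield (gross): A_g = 2.4375×0.375 = 0.91406 in². φR_n = 0.90 × 50 × 0.91406 = 41.1 kips.
Governing: min(46.1, 81.6, 41.1) = 41.1 kips → gross-section yield.

41.1 kips (gross-section yield governs)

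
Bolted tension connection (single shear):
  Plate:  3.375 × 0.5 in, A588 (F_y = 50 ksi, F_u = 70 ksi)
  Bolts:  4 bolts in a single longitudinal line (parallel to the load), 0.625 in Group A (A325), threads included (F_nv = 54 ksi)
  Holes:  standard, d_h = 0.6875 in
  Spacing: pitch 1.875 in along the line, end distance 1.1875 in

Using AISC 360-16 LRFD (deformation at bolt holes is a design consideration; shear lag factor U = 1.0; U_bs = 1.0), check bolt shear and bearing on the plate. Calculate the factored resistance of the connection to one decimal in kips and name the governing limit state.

Bolt shear: A_b = π(0.625)²/4 = 0.3068 in². φR_n = 0.75 × 54 × 0.3068 × 4 × 1 = 49.7 kips.
Bearing (0.5 in plate, F_u = 70 ksi): end bolts L_c = 1.1875 − 0.6875/2 = 0.84375, R_n = min(1.2×0.84375×0.5×70, 2.4×0.625×0.5×70) = 35.438 kips/bolt; interior L_c = 1.875 − 0.6875 = 1.1875, R_n = 49.875 kips/bolt. φR_n = 0.75 × (1×35.438 + 3×49.875) = 138.8 kips.
Governing: min(49.7, 138.8) = 49.7 kips → bolt shear.

49.7 kips (bolt shear governs)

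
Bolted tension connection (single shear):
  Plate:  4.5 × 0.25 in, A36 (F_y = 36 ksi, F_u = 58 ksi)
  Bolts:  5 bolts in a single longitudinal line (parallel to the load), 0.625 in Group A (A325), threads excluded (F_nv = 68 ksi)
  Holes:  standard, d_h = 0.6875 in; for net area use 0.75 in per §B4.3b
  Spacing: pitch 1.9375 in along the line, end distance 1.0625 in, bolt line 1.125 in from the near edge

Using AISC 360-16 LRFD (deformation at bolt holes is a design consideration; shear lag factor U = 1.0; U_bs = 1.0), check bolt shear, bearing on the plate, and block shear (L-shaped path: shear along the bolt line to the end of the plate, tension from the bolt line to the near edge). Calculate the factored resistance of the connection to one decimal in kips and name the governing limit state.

Bolt shear: A_b = π(0.625)²/4 = 0.3068 in². φR_n = 0.75 × 68 × 0.3068 × 5 × 1 = 78.2 kips.
Bearing (0.25 in plate, F_u = 58 ksi): end bolts L_c = 1.0625 − 0.6875/2 = 0.71875, R_n = min(1.2×0.71875×0.25×58, 2.4×0.625×0.25×58) = 12.506 kips/bolt; interior L_c = 1.9375 − 0.6875 = 1.25, R_n = 21.75 kips/bolt. φR_n = 0.75 × (1×12.506 + 4×21.75) = 74.6 kips.
Block shear: shear path 1×[1.0625+4×1.9375] = 1×8.8125 in, A_gv = 2.2031, A_nv = 1×(8.8125 − 4.5×0.75)×0.25 = 1.3594 in²; tension to near edge: (1.125 − 0.5×0.75)×0.25 = 0.1875 in². R_n = min(0.6×58×1.3594, 0.6×36×2.2031) + 1.0×58×0.1875 = min(47.307, 47.587) + 10.875 = 58.182 kips. φR_n = 0.75 × 58.182 = 43.6 kips.
Governing: min(78.2, 74.6, 43.6) = 43.6 kips → block shear.

43.6 kips (block shear governs)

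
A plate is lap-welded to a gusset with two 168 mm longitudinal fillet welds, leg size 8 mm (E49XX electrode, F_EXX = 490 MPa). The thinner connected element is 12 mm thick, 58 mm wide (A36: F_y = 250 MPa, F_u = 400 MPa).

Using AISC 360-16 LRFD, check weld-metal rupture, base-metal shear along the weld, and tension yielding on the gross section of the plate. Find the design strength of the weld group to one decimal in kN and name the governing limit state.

Weld metal: throat = 0.707×8 = 5.656 mm, L = 2×168 = 336 mm. φR_n = 0.75 × 0.6 × 490 × 5.656 × 336 = 419.0 kN.
Base metal shear (12 mm plate): yield φR_n = 1.0×0.6×250×12×336 = 604.8 kN; rupture φR_n = 0.75×0.6×400×12×336 = 725.8 kN; take 604.8 kN (yield).
Tension yield (gross): A_g = 58×12 = 696 mm². φR_n = 0.90 × 250 × 696 = 156.6 kN.
Governing: min(419.0, 604.8, 156.6) = 156.6 kN → gross-section yield.

156.6 kN (gross-section yield governs)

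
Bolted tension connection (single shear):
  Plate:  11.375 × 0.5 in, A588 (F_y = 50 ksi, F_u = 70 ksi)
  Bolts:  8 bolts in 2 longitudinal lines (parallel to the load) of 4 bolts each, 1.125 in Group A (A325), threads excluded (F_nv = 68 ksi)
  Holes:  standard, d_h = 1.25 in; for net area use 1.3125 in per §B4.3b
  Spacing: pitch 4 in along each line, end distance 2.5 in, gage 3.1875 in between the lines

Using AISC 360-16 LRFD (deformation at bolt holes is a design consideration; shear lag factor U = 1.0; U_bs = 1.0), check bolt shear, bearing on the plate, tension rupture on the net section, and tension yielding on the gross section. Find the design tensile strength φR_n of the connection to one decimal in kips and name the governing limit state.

229.7 kips (net-section rupture governs)

Bolt shear: A_b = π(1.125)²/4 = 0.99402 in². φR_n = 0.75 × 68 × 0.99402 × 8 × 1 = 405.6 kips.
Bearing (0.5 in plate, F_u = 70 ksi): end bolts L_c = 2.5 − 1.25/2 = 1.875, R_n = min(1.2×1.875×0.5×70, 2.4×1.125×0.5×70) = 78.75 kips/bolt; interior L_c = 4 − 1.25 = 2.75, R_n = 94.5 kips/bolt. φR_n = 0.75 × (2×78.75 + 6×94.5) = 543.4 kips.
Tension rupture (net): A_n = (11.375 − 2×1.3125)×0.5 = 4.375 in² (U = 1.0, A_e = A_n). φR_n = 0.75 × 70 × 4.375 = 229.7 kips.
Tension yield (gross): A_g = 11.375×0.5 = 5.6875 in². φR_n = 0.90 × 50 × 5.6875 = 255.9 kips.
Governing: min(405.6, 543.4, 229.7, 255.9) = 229.7 kips → net-section rupture.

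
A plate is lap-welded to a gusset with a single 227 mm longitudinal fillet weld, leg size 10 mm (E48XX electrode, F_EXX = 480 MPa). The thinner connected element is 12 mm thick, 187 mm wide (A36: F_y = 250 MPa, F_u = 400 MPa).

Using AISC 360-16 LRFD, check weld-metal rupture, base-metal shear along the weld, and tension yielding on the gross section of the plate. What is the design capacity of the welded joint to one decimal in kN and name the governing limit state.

Weld metal: throat = 0.707×10 = 7.07 mm, L = 227 mm. φR_n = 0.75 × 0.6 × 480 × 7.07 × 227 = 346.7 kN.
Base metal shear (12 mm plate): yield φR_n = 1.0×0.6×250×12×227 = 408.6 kN; rupture φR_n = 0.75×0.6×400×12×227 = 490.3 kN; take 408.6 kN (yield).
Tension yield (gross): A_g = 187×12 = 2244 mm². φR_n = 0.90 × 250 × 2244 = 504.9 kN.
Governing: min(346.7, 408.6, 504.9) = 346.7 kN → weld metal.

346.7 kN (weld metal governs)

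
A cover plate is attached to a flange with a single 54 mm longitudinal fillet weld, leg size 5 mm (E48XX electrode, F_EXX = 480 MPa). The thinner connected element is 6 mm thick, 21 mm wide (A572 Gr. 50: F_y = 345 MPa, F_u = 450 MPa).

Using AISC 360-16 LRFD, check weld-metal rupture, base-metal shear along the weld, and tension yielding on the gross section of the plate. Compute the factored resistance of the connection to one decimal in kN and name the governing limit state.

39.1 kN (gross-section yield governs)

Weld metal: throat = 0.707×5 = 3.535 mm, L = 54 mm. φR_n = 0.75 × 0.6 × 480 × 3.535 × 54 = 41.2 kN.
Base metal shear (6 mm plate): yield φR_n = 1.0×0.6×345×6×54 = 67.1 kN; rupture φR_n = 0.75×0.6×450×6×54 = 65.6 kN; take 65.6 kN (rupture).
Tension yield (gross): A_g = 21×6 = 126 mm². φR_n = 0.90 × 345 × 126 = 39.1 kN.
Governing: min(41.2, 65.6, 39.1) = 39.1 kN → gross-section yield.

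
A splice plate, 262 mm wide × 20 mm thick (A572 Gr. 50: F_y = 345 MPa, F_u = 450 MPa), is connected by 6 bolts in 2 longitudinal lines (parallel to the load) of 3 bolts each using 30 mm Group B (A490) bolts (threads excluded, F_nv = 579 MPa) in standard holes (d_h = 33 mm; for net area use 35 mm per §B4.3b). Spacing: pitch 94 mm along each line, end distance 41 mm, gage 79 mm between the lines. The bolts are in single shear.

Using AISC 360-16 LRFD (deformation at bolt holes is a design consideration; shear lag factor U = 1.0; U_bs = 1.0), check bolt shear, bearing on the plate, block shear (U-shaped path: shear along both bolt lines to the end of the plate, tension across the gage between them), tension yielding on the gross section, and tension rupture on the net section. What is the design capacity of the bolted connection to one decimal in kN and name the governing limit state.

Bolt shear: A_b = π(30)²/4 = 706.86 mm². φR_n = 0.75 × 579 × 706.86 × 6 × 1 = 1841.7 kN.
Bearing (20 mm plate, F_u = 450 MPa): end bolts L_c = 41 − 33/2 = 24.5, R_n = min(1.2×24.5×20×450, 2.4×30×20×450) = 264.6 kN/bolt; interior L_c = 94 − 33 = 61, R_n = 648 kN/bolt. φR_n = 0.75 × (2×264.6 + 4×648) = 2340.9 kN.
Block shear: shear path 2×[41+2×94] = 2×229 mm, A_gv = 9160, A_nv = 2×(229 − 2.5×35)×20 = 5660 mm²; tension across gage: (79 − 1×35)×20 = 880 mm². R_n = min(0.6×450×5660, 0.6×345×9160) + 1.0×450×880 = min(1528.2, 1896.1) + 396 = 1924.2 kN. φR_n = 0.75 × 1924.2 = 1443.2 kN.
Tension yield (gross): A_g = 262×20 = 5240 mm². φR_n = 0.90 × 345 × 5240 = 1627.0 kN.
Tension rupture (net): A_n = (262 − 2×35)×20 = 3840 mm² (U = 1.0, A_e = A_n). φR_n = 0.75 × 450 × 3840 = 1296.0 kN.
Governing: min(1841.7, 2340.9, 1443.2, 1627.0, 1296.0) = 1296.0 kN → net-section rupture.

1296.0 kN (net-section rupture governs)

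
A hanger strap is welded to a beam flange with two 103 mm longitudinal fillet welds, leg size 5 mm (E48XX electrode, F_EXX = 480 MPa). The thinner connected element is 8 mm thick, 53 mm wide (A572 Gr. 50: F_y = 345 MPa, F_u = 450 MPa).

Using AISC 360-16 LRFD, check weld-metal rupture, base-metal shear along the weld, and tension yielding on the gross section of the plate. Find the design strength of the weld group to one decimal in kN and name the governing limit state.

131.7 kN (gross-section yield governs)

Weld metal: throat = 0.707×5 = 3.535 mm, L = 2×103 = 206 mm. φR_n = 0.75 × 0.6 × 480 × 3.535 × 206 = 157.3 kN.
Base metal shear (8 mm plate): yield φR_n = 1.0×0.6×345×8×206 = 341.1 kN; rupture φR_n = 0.75×0.6×450×8×206 = 333.7 kN; take 333.7 kN (rupture).
Tension yield (gross): A_g = 53×8 = 424 mm². φR_n = 0.90 × 345 × 424 = 131.7 kN.
Governing: min(157.3, 333.7, 131.7) = 131.7 kN → gross-section yield.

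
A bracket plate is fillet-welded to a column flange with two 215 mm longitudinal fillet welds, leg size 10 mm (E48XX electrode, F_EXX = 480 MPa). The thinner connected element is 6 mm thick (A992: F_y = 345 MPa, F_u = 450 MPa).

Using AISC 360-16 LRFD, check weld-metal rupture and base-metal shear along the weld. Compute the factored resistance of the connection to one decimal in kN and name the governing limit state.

Weld metal: throat = 0.707×10 = 7.07 mm, L = 2×215 = 430 mm. φR_n = 0.75 × 0.6 × 480 × 7.07 × 430 = 656.7 kN.
Base metal shear (6 mm plate): yield φR_n = 1.0×0.6×345×6×430 = 534.1 kN; rupture φR_n = 0.75×0.6×450×6×430 = 522.5 kN; take 522.5 kN (rupture).
Governing: min(656.7, 522.5) = 522.5 kN → base-metal shear.

522.5 kN (base-metal shear governs)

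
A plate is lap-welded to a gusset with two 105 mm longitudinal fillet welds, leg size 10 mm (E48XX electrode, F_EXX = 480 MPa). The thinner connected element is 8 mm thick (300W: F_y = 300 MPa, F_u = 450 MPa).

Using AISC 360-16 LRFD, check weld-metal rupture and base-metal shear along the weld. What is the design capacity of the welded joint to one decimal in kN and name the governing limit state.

302.4 kN (base-metal shear governs)

Weld metal: throat = 0.707×10 = 7.07 mm, L = 2×105 = 210 mm. φR_n = 0.75 × 0.6 × 480 × 7.07 × 210 = 320.7 kN.
Base metal shear (8 mm plate): yield φR_n = 1.0×0.6×300×8×210 = 302.4 kN; rupture φR_n = 0.75×0.6×450×8×210 = 340.2 kN; take 302.4 kN (yield).
Governing: min(320.7, 302.4) = 302.4 kN → base-metal shear.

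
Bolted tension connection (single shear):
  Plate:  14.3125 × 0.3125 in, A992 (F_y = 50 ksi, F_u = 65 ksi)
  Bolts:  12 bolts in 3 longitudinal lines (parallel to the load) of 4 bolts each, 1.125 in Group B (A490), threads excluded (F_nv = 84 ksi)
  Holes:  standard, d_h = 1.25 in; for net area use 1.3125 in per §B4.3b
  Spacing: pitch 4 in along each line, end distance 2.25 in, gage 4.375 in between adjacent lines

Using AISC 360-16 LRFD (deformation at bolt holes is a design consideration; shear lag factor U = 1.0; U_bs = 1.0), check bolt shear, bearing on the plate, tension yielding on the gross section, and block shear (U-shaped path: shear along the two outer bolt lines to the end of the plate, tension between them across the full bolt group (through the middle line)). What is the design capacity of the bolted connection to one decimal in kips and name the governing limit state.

201.3 kips (gross-section yield governs)

Bolt shear: A_b = π(1.125)²/4 = 0.99402 in². φR_n = 0.75 × 84 × 0.99402 × 12 × 1 = 751.5 kips.
Bearing (0.3125 in plate, F_u = 65 ksi): end bolts L_c = 2.25 − 1.25/2 = 1.625, R_n = min(1.2×1.625×0.3125×65, 2.4×1.125×0.3125×65) = 39.609 kips/bolt; interior L_c = 4 − 1.25 = 2.75, R_n = 54.844 kips/bolt. φR_n = 0.75 × (3×39.609 + 9×54.844) = 459.3 kips.
Tension yield (gross): A_g = 14.3125×0.3125 = 4.4727 in². φR_n = 0.90 × 50 × 4.4727 = 201.3 kips.
Block shear: shear path 2×[2.25+3×4] = 2×14.25 in, A_gv = 8.9063, A_nv = 2×(14.25 − 3.5×1.3125)×0.3125 = 6.0352 in²; tension across gage: (8.75 − 2×1.3125)×0.3125 = 1.9141 in². R_n = min(0.6×65×6.0352, 0.6×50×8.9063) + 1.0×65×1.9141 = min(235.37, 267.19) + 124.42 = 359.79 kips. φR_n = 0.75 × 359.79 = 269.8 kips.
Governing: min(751.5, 459.3, 201.3, 269.8) = 201.3 kips → gross-section yield.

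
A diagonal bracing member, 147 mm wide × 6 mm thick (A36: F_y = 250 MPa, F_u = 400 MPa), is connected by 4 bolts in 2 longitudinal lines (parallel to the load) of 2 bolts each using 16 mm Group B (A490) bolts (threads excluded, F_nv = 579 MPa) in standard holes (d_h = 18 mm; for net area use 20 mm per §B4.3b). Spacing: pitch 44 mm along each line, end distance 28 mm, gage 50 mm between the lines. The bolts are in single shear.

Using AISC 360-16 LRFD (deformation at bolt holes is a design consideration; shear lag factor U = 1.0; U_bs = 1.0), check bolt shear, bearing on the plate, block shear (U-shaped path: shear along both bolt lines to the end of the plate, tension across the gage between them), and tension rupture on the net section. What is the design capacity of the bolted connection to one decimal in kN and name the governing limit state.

144.7 kN (block shear governs)

Bolt shear: A_b = π(16)²/4 = 201.06 mm². φR_n = 0.75 × 579 × 201.06 × 4 × 1 = 349.2 kN.
Bearing (6 mm plate, F_u = 400 MPa): end bolts L_c = 28 − 18/2 = 19, R_n = min(1.2×19×6×400, 2.4×16×6×400) = 54.72 kN/bolt; interior L_c = 44 − 18 = 26, R_n = 74.88 kN/bolt. φR_n = 0.75 × (2×54.72 + 2×74.88) = 194.4 kN.
Block shear: shear path 2×[28+1×44] = 2×72 mm, A_gv = 864, A_nv = 2×(72 − 1.5×20)×6 = 504 mm²; tension across gage: (50 − 1×20)×6 = 180 mm². R_n = min(0.6×400×504, 0.6×250×864) + 1.0×400×180 = min(120.96, 129.6) + 72 = 192.96 kN. φR_n = 0.75 × 192.96 = 144.7 kN.
Tension rupture (net): A_n = (147 − 2×20)×6 = 642 mm² (U = 1.0, A_e = A_n). φR_n = 0.75 × 400 × 642 = 192.6 kN.
Governing: min(349.2, 194.4, 144.7, 192.6) = 144.7 kN → block shear.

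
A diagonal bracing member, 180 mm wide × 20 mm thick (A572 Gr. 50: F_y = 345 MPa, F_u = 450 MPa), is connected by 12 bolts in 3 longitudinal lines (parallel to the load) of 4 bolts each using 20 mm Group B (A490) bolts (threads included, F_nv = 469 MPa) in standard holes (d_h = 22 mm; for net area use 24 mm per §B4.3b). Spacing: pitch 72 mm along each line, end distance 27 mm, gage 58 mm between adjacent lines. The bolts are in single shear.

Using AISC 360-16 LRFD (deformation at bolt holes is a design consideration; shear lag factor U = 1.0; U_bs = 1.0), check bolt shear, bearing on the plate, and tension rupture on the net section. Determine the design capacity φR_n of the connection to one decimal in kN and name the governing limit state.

Bolt shear: A_b = π(20)²/4 = 314.16 mm². φR_n = 0.75 × 469 × 314.16 × 12 × 1 = 1326.1 kN.
Bearing (20 mm plate, F_u = 450 MPa): end bolts L_c = 27 − 22/2 = 16, R_n = min(1.2×16×20×450, 2.4×20×20×450) = 172.8 kN/bolt; interior L_c = 72 − 22 = 50, R_n = 432 kN/bolt. φR_n = 0.75 × (3×172.8 + 9×432) = 3304.8 kN.
Tension rupture (net): A_n = (180 − 3×24)×20 = 2160 mm² (U = 1.0, A_e = A_n). φR_n = 0.75 × 450 × 2160 = 729.0 kN.
Governing: min(1326.1, 3304.8, 729.0) = 729.0 kN → net-section rupture.

729.0 kN (net-section rupture governs)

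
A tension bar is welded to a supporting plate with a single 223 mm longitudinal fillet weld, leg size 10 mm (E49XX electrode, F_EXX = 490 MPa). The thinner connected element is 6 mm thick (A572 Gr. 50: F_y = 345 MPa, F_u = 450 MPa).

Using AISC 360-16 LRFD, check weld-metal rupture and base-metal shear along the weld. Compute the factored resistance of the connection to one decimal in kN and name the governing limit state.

270.9 kN (base-metal shear governs)

Weld metal: throat = 0.707×10 = 7.07 mm, L = 223 mm. φR_n = 0.75 × 0.6 × 490 × 7.07 × 223 = 347.6 kN.
Base metal shear (6 mm plate): yield φR_n = 1.0×0.6×345×6×223 = 277.0 kN; rupture φR_n = 0.75×0.6×450×6×223 = 270.9 kN; take 270.9 kN (rupture).
Governing: min(347.6, 270.9) = 270.9 kN → base-metal shear.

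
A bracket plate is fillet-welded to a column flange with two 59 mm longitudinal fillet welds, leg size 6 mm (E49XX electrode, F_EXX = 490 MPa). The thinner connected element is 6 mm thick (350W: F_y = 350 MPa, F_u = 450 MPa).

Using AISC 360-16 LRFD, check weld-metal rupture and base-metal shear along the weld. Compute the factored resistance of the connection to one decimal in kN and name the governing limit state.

110.4 kN (weld metal governs)

Weld metal: throat = 0.707×6 = 4.242 mm, L = 2×59 = 118 mm. φR_n = 0.75 × 0.6 × 490 × 4.242 × 118 = 110.4 kN.
Base metal shear (6 mm plate): yield φR_n = 1.0×0.6×350×6×118 = 148.7 kN; rupture φR_n = 0.75×0.6×450×6×118 = 143.4 kN; take 143.4 kN (rupture).
Governing: min(110.4, 143.4) = 110.4 kN → weld metal.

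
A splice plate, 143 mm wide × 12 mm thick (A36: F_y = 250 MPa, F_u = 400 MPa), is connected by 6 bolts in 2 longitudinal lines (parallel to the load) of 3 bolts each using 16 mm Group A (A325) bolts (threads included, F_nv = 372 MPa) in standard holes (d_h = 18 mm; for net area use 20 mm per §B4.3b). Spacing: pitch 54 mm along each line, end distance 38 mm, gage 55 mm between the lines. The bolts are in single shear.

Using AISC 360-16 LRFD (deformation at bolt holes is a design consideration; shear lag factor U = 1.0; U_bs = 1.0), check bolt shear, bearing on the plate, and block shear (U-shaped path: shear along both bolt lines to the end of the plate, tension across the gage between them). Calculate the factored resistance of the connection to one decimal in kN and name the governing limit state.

Bolt shear: A_b = π(16)²/4 = 201.06 mm². φR_n = 0.75 × 372 × 201.06 × 6 × 1 = 336.6 kN.
Bearing (12 mm plate, F_u = 400 MPa): end bolts L_c = 38 − 18/2 = 29, R_n = min(1.2×29×12×400, 2.4×16×12×400) = 167.04 kN/bolt; interior L_c = 54 − 18 = 36, R_n = 184.32 kN/bolt. φR_n = 0.75 × (2×167.04 + 4×184.32) = 803.5 kN.
Block shear: shear path 2×[38+2×54] = 2×146 mm, A_gv = 3504, A_nv = 2×(146 − 2.5×20)×12 = 2304 mm²; tension across gage: (55 − 1×20)×12 = 420 mm². R_n = min(0.6×400×2304, 0.6×250×3504) + 1.0×400×420 = min(552.96, 525.6) + 168 = 693.6 kN. φR_n = 0.75 × 693.6 = 520.2 kN.
Governing: min(336.6, 803.5, 520.2) = 336.6 kN → bolt shear.

336.6 kN (bolt shear governs)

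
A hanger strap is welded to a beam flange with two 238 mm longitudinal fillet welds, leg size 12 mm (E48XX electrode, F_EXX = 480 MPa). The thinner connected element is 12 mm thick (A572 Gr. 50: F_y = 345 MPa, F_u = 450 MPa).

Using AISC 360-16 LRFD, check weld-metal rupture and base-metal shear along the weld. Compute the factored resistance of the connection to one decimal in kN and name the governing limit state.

872.3 kN (weld metal governs)

Weld metal: throat = 0.707×12 = 8.484 mm, L = 2×238 = 476 mm. φR_n = 0.75 × 0.6 × 480 × 8.484 × 476 = 872.3 kN.
Base metal shear (12 mm plate): yield φR_n = 1.0×0.6×345×12×476 = 1182.4 kN; rupture φR_n = 0.75×0.6×450×12×476 = 1156.7 kN; take 1156.7 kN (rupture).
Governing: min(872.3, 1156.7) = 872.3 kN → weld metal.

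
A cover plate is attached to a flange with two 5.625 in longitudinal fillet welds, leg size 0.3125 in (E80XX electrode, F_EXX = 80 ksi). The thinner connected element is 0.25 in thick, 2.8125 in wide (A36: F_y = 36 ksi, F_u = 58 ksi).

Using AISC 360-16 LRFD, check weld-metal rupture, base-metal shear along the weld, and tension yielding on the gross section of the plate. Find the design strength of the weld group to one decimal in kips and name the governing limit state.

22.8 kips (gross-section yield governs)

Weld metal: throat = 0.707×0.3125 = 0.22094 in, L = 2×5.625 = 11.25 in. φR_n = 0.75 × 0.6 × 80 × 0.22094 × 11.25 = 89.5 kips.
Base metal shear (0.25 in plate): yield φR_n = 1.0×0.6×36×0.25×11.25 = 60.8 kips; rupture φR_n = 0.75×0.6×58×0.25×11.25 = 73.4 kips; take 60.8 kips (yield).
Tension yield (gross): A_g = 2.8125×0.25 = 0.70313 in². φR_n = 0.90 × 36 × 0.70313 = 22.8 kips.
Governing: min(89.5, 60.8, 22.8) = 22.8 kips → gross-section yield.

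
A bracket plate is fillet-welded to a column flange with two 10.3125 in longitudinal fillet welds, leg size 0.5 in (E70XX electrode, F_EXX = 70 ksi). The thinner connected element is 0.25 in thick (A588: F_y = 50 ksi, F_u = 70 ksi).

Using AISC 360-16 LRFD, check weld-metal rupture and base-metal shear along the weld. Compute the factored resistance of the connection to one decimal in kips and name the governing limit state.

154.7 kips (base-metal shear governs)

Weld metal: throat = 0.707×0.5 = 0.3535 in, L = 2×10.3125 = 20.625 in. φR_n = 0.75 × 0.6 × 70 × 0.3535 × 20.625 = 229.7 kips.
Base metal shear (0.25 in plate): yield φR_n = 1.0×0.6×50×0.25×20.625 = 154.7 kips; rupture φR_n = 0.75×0.6×70×0.25×20.625 = 162.4 kips; take 154.7 kips (yield).
Governing: min(229.7, 154.7) = 154.7 kips → base-metal shear.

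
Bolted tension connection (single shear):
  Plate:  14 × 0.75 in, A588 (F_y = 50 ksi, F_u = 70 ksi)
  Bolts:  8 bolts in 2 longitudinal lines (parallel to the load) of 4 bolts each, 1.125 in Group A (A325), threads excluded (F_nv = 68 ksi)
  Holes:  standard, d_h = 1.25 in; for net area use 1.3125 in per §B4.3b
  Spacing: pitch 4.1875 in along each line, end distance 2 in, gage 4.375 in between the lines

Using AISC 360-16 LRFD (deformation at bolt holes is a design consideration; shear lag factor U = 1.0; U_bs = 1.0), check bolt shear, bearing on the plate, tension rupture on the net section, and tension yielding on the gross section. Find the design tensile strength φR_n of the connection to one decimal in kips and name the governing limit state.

405.6 kips (bolt shear governs)

Bolt shear: A_b = π(1.125)²/4 = 0.99402 in². φR_n = 0.75 × 68 × 0.99402 × 8 × 1 = 405.6 kips.
Bearing (0.75 in plate, F_u = 70 ksi): end bolts L_c = 2 − 1.25/2 = 1.375, R_n = min(1.2×1.375×0.75×70, 2.4×1.125×0.75×70) = 86.625 kips/bolt; interior L_c = 4.1875 − 1.25 = 2.9375, R_n = 141.75 kips/bolt. φR_n = 0.75 × (2×86.625 + 6×141.75) = 767.8 kips.
Tension rupture (net): A_n = (14 − 2×1.3125)×0.75 = 8.5313 in² (U = 1.0, A_e = A_n). φR_n = 0.75 × 70 × 8.5313 = 447.9 kips.
Tension yield (gross): A_g = 14×0.75 = 10.5 in². φR_n = 0.90 × 50 × 10.5 = 472.5 kips.
Governing: min(405.6, 767.8, 447.9, 472.5) = 405.6 kips → bolt shear.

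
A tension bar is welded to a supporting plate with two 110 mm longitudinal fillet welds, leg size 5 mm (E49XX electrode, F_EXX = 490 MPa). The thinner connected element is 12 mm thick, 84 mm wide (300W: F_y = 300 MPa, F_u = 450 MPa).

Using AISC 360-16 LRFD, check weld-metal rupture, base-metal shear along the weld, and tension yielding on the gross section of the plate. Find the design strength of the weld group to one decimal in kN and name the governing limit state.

171.5 kN (weld metal governs)

Weld metal: throat = 0.707×5 = 3.535 mm, L = 2×110 = 220 mm. φR_n = 0.75 × 0.6 × 490 × 3.535 × 220 = 171.5 kN.
Base metal shear (12 mm plate): yield φR_n = 1.0×0.6×300×12×220 = 475.2 kN; rupture φR_n = 0.75×0.6×450×12×220 = 534.6 kN; take 475.2 kN (yield).
Tension yield (gross): A_g = 84×12 = 1008 mm². φR_n = 0.90 × 300 × 1008 = 272.2 kN.
Governing: min(171.5, 475.2, 272.2) = 171.5 kN → weld metal.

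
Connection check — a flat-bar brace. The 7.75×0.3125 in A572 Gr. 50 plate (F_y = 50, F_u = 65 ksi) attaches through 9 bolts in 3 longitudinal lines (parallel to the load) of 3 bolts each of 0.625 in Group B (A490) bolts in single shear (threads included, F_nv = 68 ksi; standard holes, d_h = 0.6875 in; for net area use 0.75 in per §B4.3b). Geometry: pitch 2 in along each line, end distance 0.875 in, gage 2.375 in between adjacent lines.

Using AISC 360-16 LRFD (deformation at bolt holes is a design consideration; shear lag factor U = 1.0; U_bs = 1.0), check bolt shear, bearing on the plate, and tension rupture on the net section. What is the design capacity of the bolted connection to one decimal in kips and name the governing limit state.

83.8 kips (net-section rupture governs)

Bolt shear: A_b = π(0.625)²/4 = 0.3068 in². φR_n = 0.75 × 68 × 0.3068 × 9 × 1 = 140.8 kips.
Bearing (0.3125 in plate, F_u = 65 ksi): end bolts L_c = 0.875 − 0.6875/2 = 0.53125, R_n = min(1.2×0.53125×0.3125×65, 2.4×0.625×0.3125×65) = 12.949 kips/bolt; interior L_c = 2 − 0.6875 = 1.3125, R_n = 30.469 kips/bolt. φR_n = 0.75 × (3×12.949 + 6×30.469) = 166.2 kips.
Tension rupture (net): A_n = (7.75 − 3×0.75)×0.3125 = 1.7188 in² (U = 1.0, A_e = A_n). φR_n = 0.75 × 65 × 1.7188 = 83.8 kips.
Governing: min(140.8, 166.2, 83.8) = 83.8 kips → net-section rupture.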